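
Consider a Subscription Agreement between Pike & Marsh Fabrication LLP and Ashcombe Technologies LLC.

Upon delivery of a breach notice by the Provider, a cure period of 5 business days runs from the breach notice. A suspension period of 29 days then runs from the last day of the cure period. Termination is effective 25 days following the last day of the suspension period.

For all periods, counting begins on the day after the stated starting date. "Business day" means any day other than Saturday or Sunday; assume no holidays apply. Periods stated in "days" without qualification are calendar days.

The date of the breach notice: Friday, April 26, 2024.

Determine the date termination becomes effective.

The last day of the cure period: 5 business days after Friday, April 26, 2024, skipping weekends — Apr 29, Apr 30, May 1, May 2, May 3 — lands on Friday, May 3, 2024.
Adding 29 calendar days to May 3, 2024 gives June 1, 2024, which is the last day of the suspension period.
The date termination becomes effective: 25 calendar days after June 1, 2024 is June 26, 2024.

June 26, 2024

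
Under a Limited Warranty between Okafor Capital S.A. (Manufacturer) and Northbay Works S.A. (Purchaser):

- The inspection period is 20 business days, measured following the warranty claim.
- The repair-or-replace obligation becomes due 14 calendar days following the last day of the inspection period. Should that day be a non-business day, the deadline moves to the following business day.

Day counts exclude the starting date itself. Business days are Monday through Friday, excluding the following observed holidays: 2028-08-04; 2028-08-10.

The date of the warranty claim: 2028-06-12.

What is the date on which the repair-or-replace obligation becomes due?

2028-07-24

From Monday, 2028-06-12, 20 business days (Jun 13, Jun 14, Jun 15, Jun 16, …, Jul 6, Jul 7, Jul 10, skipping weekends) brings us to Monday, 2028-07-10, which is the last day of the inspection period.
The date on which the repair-or-replace obligation becomes due: 2028-07-10 + 14 days = 2028-07-24. 2028-07-24 is a Monday and is not a listed holiday, so no roll-forward applies.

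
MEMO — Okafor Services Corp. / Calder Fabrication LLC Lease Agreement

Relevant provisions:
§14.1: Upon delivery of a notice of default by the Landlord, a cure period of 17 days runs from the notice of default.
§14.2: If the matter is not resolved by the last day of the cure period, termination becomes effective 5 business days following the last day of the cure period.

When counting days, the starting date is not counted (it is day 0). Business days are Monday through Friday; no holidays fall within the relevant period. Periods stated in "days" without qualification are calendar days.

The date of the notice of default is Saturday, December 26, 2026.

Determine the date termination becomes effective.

Adding 17 calendar days to December 26, 2026 gives January 12, 2027, which is the last day of the cure period.
From Tuesday, January 12, 2027, 5 business days (Jan 13, Jan 14, Jan 15, Jan 18, Jan 19, skipping weekends) brings us to Tuesday, January 19, 2027, which is the date termination becomes effective.

January 19, 2027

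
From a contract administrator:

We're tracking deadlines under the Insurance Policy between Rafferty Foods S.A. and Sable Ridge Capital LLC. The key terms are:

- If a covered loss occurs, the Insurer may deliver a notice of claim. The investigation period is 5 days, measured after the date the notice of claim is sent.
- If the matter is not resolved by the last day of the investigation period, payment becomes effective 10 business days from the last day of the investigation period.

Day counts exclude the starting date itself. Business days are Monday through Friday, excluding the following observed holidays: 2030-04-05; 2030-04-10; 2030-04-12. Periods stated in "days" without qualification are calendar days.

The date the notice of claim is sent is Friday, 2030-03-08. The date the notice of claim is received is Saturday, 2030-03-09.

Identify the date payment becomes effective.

Adding 5 calendar days to 2030-03-08 gives 2030-03-13, which is the last day of the investigation period.
The date payment becomes effective: counting 10 business days from Wednesday, 2030-03-13 (Mar 14, Mar 15, Mar 18, Mar 19, Mar 20, Mar 21, Mar 22, Mar 25, Mar 26, Mar 27, skipping weekends) reaches Wednesday, 2030-03-27.

2030-03-27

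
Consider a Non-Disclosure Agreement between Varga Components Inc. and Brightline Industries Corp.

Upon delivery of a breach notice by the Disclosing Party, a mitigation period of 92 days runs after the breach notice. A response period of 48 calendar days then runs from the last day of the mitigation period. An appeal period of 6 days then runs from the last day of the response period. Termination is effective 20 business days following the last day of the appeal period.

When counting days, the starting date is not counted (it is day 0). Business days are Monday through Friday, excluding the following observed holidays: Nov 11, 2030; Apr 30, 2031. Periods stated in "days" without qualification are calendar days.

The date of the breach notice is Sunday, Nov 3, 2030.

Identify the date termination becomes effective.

The last day of the mitigation period: Nov 3, 2030 + 92 days = Feb 3, 2031.
Adding 48 calendar days to Feb 3, 2031 gives Mar 23, 2031, which is the last day of the response period.
The last day of the appeal period: Mar 23, 2031 + 6 days = Mar 29, 2031.
The date termination becomes effective: counting 20 business days from Saturday, Mar 29, 2031 (Mar 31, Apr 1, Apr 2, Apr 3, …, Apr 23, Apr 24, Apr 25, skipping weekends) reaches Friday, Apr 25, 2031.

Apr 25, 2031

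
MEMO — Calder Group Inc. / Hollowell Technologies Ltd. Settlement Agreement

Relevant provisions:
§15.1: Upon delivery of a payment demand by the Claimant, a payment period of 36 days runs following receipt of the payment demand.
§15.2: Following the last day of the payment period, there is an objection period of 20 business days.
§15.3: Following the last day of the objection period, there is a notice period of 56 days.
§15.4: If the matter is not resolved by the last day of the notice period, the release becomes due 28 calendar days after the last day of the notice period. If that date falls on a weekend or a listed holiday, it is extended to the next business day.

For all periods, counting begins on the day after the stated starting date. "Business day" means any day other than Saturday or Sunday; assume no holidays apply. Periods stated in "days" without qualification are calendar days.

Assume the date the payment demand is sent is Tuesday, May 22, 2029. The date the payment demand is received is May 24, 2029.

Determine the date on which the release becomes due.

The last day of the payment period: 36 calendar days after May 24, 2029 is June 29, 2029.
The last day of the objection period: 20 business days after Friday, June 29, 2029, skipping weekends — Jul 2, Jul 3, Jul 4, Jul 5, …, Jul 25, Jul 26, Jul 27 — lands on Friday, July 27, 2029.
The last day of the notice period: July 27, 2029 + 56 days = September 21, 2029.
Adding 28 calendar days to September 21, 2029 gives October 19, 2029, which is the date on which the release becomes due. October 19, 2029 is a Friday, so no roll-forward applies.

October 19, 2029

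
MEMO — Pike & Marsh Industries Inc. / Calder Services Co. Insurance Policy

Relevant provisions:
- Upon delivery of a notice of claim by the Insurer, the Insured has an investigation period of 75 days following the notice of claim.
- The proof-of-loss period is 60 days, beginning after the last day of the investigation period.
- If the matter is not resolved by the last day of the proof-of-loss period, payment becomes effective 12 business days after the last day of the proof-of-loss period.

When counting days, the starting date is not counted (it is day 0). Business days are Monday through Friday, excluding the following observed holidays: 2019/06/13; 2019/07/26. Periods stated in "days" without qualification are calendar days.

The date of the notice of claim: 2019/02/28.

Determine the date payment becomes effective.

2019/07/31

The last day of the investigation period: 75 calendar days after 2019/02/28 is 2019/05/14.
The last day of the proof-of-loss period: 2019/05/14 + 60 days = 2019/07/13.
From Saturday, 2019/07/13, 12 business days (Jul 15, Jul 16, Jul 17, Jul 18, …, Jul 29, Jul 30, Jul 31, skipping weekends and the listed holiday on Jul 26) brings us to Wednesday, 2019/07/31, which is the date payment becomes effective.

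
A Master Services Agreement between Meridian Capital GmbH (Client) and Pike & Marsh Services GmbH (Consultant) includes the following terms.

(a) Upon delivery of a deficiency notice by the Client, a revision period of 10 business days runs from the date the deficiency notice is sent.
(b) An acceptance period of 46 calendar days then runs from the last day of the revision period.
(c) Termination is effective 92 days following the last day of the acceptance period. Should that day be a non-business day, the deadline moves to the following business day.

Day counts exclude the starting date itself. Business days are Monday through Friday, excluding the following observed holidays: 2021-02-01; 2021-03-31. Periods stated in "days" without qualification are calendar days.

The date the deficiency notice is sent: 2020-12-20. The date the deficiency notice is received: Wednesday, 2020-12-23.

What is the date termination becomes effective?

2021-05-19

The last day of the revision period: counting 10 business days from Sunday, 2020-12-20 (Dec 21, Dec 22, Dec 23, Dec 24, Dec 25, Dec 28, Dec 29, Dec 30, Dec 31, Jan 1, skipping weekends) reaches Friday, 2021-01-01.
The last day of the acceptance period: 46 calendar days after 2021-01-01 is 2021-02-16.
The date termination becomes effective: 92 calendar days after 2021-02-16 is 2021-05-19. 2021-05-19 is a Wednesday and is not a listed holiday, so no roll-forward applies.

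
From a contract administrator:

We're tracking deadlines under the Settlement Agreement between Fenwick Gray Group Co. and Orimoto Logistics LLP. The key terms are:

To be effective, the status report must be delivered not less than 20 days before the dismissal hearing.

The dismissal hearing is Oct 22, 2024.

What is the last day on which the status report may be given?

Oct 22, 2024 minus 20 days is Oct 2, 2024.

Oct 2, 2024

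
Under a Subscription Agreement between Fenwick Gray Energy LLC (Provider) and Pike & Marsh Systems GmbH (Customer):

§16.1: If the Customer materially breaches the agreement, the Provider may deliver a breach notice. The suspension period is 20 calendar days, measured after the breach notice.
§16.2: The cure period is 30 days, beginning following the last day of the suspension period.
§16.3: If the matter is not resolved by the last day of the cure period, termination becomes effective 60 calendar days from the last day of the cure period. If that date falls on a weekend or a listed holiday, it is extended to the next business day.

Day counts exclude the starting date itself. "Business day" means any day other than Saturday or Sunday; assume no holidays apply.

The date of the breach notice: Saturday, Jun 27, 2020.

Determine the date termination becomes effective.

The last day of the suspension period: 20 calendar days after Jun 27, 2020 is Jul 17, 2020.
The last day of the cure period: Jul 17, 2020 + 30 days = Aug 16, 2020.
Adding 60 calendar days to Aug 16, 2020 gives Oct 15, 2020, which is the date termination becomes effective. Oct 15, 2020 is a Thursday, so no roll-forward applies.

Oct 15, 2020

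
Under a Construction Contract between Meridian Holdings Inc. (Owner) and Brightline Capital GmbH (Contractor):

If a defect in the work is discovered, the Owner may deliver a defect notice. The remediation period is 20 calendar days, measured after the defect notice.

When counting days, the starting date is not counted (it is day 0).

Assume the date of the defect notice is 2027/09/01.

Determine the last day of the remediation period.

2027/09/21

The last day of the remediation period: 20 calendar days after 2027/09/01 is 2027/09/21.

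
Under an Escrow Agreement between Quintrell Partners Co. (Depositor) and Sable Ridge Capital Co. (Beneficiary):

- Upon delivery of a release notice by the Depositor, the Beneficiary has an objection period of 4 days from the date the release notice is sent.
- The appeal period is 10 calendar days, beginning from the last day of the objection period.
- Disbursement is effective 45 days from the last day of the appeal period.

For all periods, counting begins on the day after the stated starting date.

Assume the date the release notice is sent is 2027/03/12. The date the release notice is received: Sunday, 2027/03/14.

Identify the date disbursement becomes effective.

Adding 4 calendar days to 2027/03/12 gives 2027/03/16, which is the last day of the objection period.
The last day of the appeal period: 10 calendar days after 2027/03/16 is 2027/03/26.
Adding 45 calendar days to 2027/03/26 gives 2027/05/10, which is the date disbursement becomes effective.

2027/05/10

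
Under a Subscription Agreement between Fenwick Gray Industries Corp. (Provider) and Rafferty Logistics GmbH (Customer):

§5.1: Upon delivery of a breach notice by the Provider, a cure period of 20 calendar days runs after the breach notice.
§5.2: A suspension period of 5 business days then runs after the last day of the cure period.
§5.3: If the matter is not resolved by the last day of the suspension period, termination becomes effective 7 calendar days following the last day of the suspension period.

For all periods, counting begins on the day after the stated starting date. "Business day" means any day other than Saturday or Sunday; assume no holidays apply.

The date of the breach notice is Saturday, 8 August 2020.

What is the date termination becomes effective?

The last day of the cure period: 8 August 2020 + 20 days = 28 August 2020.
The last day of the suspension period: 5 business days after Friday, 28 August 2020, skipping weekends — Aug 31, Sep 1, Sep 2, Sep 3, Sep 4 — lands on Friday, 4 September 2020.
The date termination becomes effective: 4 September 2020 + 7 days = 11 September 2020.

11 September 2020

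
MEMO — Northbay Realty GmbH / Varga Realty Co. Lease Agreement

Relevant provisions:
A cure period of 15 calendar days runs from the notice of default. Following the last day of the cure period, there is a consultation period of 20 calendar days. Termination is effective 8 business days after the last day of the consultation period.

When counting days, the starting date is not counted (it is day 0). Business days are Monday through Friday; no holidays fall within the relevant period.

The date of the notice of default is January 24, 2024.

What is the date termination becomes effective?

March 11, 2024

The last day of the cure period: January 24, 2024 + 15 days = February 8, 2024.
Adding 20 calendar days to February 8, 2024 gives February 28, 2024, which is the last day of the consultation period.
The date termination becomes effective: 8 business days after Wednesday, February 28, 2024, skipping weekends — Feb 29, Mar 1, Mar 4, Mar 5, Mar 6, Mar 7, Mar 8, Mar 11 — lands on Monday, March 11, 2024.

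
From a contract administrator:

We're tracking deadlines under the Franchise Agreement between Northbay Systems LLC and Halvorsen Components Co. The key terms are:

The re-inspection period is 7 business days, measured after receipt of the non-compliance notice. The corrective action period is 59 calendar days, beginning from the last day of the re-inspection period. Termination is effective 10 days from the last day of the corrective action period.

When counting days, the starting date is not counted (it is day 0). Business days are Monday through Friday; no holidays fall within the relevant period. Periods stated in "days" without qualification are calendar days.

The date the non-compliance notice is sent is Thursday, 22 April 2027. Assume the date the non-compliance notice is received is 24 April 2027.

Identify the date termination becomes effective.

The last day of the re-inspection period: counting 7 business days from Saturday, 24 April 2027 (Apr 26, Apr 27, Apr 28, Apr 29, Apr 30, May 3, May 4, skipping weekends) reaches Tuesday, 4 May 2027.
Adding 59 calendar days to 4 May 2027 gives 2 July 2027, which is the last day of the corrective action period.
The date termination becomes effective: 10 calendar days after 2 July 2027 is 12 July 2027.

12 July 2027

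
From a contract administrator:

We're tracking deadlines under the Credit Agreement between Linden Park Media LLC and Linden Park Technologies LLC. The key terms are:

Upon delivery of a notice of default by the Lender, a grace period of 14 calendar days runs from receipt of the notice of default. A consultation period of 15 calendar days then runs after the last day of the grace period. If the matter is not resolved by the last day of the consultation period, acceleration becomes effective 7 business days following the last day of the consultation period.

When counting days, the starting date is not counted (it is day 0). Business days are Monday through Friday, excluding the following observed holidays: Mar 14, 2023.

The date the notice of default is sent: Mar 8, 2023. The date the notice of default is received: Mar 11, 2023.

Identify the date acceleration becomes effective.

Apr 18, 2023

The last day of the grace period: Mar 11, 2023 + 14 days = Mar 25, 2023.
Adding 15 calendar days to Mar 25, 2023 gives Apr 9, 2023, which is the last day of the consultation period.
From Sunday, Apr 9, 2023, 7 business days (Apr 10, Apr 11, Apr 12, Apr 13, Apr 14, Apr 17, Apr 18, skipping weekends) brings us to Tuesday, Apr 18, 2023, which is the date acceleration becomes effective.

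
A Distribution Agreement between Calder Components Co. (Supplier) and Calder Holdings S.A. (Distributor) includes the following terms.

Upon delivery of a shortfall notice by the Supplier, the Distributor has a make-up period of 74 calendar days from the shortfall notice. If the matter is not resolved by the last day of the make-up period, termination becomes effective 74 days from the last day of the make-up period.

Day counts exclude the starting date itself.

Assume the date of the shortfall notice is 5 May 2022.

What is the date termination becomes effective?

The last day of the make-up period: 5 May 2022 + 74 days = 18 July 2022.
Adding 74 calendar days to 18 July 2022 gives 30 September 2022, which is the date termination becomes effective.

30 September 2022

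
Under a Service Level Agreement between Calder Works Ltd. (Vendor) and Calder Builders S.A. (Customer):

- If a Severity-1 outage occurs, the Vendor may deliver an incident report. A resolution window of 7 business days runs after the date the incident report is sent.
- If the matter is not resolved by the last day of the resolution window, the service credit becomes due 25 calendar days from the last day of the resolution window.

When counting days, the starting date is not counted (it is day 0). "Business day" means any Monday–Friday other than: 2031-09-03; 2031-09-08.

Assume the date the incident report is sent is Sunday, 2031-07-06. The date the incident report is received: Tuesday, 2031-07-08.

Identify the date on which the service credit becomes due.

2031-08-09

From Sunday, 2031-07-06, 7 business days (Jul 7, Jul 8, Jul 9, Jul 10, Jul 11, Jul 14, Jul 15, skipping weekends) brings us to Tuesday, 2031-07-15, which is the last day of the resolution window.
The date on which the service credit becomes due: 2031-07-15 + 25 days = 2031-08-09.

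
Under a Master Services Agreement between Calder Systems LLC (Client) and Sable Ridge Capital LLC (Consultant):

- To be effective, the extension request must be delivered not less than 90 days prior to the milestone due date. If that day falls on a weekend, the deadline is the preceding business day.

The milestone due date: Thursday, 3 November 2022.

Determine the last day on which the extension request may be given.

3 November 2022 minus 90 days is 5 August 2022. That is a Friday, so no adjustment is needed.

5 August 2022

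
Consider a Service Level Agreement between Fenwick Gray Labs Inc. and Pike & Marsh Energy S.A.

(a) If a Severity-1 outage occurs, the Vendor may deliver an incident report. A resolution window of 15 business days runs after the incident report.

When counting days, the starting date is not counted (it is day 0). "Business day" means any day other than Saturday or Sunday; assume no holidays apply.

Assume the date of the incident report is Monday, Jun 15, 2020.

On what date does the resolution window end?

From Monday, Jun 15, 2020, 15 business days (Jun 16, Jun 17, Jun 18, Jun 19, …, Jul 2, Jul 3, Jul 6, skipping weekends) brings us to Monday, Jul 6, 2020, which is the last day of the resolution window.

Jul 6, 2020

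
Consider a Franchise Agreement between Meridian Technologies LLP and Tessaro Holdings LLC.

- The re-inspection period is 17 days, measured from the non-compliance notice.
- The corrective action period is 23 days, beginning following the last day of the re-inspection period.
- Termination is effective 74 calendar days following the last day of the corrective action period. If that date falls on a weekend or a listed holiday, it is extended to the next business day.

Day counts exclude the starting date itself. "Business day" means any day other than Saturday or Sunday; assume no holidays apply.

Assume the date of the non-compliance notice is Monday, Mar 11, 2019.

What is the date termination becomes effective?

Jul 3, 2019

The last day of the re-inspection period: 17 calendar days after Mar 11, 2019 is Mar 28, 2019.
The last day of the corrective action period: Mar 28, 2019 + 23 days = Apr 20, 2019.
The date termination becomes effective: 74 calendar days after Apr 20, 2019 is Jul 3, 2019. Jul 3, 2019 is a Wednesday, so no roll-forward applies.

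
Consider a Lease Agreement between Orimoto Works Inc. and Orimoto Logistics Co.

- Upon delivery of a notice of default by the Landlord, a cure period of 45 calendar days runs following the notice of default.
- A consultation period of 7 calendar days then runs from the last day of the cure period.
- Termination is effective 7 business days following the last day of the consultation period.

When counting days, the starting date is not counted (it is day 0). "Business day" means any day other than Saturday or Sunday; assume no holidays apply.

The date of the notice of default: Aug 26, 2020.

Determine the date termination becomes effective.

The last day of the cure period: Aug 26, 2020 + 45 days = Oct 10, 2020.
Adding 7 calendar days to Oct 10, 2020 gives Oct 17, 2020, which is the last day of the consultation period.
The date termination becomes effective: counting 7 business days from Saturday, Oct 17, 2020 (Oct 19, Oct 20, Oct 21, Oct 22, Oct 23, Oct 26, Oct 27, skipping weekends) reaches Tuesday, Oct 27, 2020.

Oct 27, 2020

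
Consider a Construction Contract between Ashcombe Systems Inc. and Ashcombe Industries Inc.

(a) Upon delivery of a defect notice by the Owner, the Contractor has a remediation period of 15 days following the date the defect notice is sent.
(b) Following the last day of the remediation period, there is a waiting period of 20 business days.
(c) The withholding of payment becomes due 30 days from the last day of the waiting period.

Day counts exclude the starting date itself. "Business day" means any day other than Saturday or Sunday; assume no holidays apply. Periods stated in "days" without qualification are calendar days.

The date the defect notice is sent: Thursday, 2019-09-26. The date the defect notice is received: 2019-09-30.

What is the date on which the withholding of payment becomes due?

2019-12-08

The last day of the remediation period: 15 calendar days after 2019-09-26 is 2019-10-11.
The last day of the waiting period: 20 business days after Friday, 2019-10-11, skipping weekends — Oct 14, Oct 15, Oct 16, Oct 17, …, Nov 6, Nov 7, Nov 8 — lands on Friday, 2019-11-08.
The date on which the withholding of payment becomes due: 2019-11-08 + 30 days = 2019-12-08.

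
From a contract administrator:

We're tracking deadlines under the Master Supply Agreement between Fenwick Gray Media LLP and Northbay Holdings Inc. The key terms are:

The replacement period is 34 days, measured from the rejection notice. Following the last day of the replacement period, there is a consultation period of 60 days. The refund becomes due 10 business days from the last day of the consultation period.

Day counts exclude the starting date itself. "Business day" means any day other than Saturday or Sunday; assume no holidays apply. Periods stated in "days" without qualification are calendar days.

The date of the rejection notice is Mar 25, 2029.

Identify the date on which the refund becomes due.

Adding 34 calendar days to Mar 25, 2029 gives Apr 28, 2029, which is the last day of the replacement period.
The last day of the consultation period: 60 calendar days after Apr 28, 2029 is Jun 27, 2029.
The date on which the refund becomes due: counting 10 business days from Wednesday, Jun 27, 2029 (Jun 28, Jun 29, Jul 2, Jul 3, Jul 4, Jul 5, Jul 6, Jul 9, Jul 10, Jul 11, skipping weekends) reaches Wednesday, Jul 11, 2029.

Jul 11, 2029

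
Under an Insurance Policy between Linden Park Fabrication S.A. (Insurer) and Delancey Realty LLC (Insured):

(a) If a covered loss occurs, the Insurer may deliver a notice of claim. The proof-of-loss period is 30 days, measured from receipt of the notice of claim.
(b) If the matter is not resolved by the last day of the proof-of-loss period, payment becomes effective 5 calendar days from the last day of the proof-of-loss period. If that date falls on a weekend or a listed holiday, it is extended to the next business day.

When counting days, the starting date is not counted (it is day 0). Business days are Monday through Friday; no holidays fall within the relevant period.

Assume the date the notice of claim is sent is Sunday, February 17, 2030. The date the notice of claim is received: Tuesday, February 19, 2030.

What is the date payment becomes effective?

March 26, 2030

The last day of the proof-of-loss period: 30 calendar days after February 19, 2030 is March 21, 2030.
The date payment becomes effective: 5 calendar days after March 21, 2030 is March 26, 2030. March 26, 2030 is a Tuesday, so no roll-forward applies.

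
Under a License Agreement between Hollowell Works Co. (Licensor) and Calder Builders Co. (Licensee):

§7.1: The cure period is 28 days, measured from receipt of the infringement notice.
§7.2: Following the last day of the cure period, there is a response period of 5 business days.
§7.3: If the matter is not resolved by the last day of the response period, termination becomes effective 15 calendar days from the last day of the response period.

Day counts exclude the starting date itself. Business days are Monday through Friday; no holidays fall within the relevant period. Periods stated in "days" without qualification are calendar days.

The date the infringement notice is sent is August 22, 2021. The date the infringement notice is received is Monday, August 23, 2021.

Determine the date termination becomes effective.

October 12, 2021

Adding 28 calendar days to August 23, 2021 gives September 20, 2021, which is the last day of the cure period.
The last day of the response period: counting 5 business days from Monday, September 20, 2021 (Sep 21, Sep 22, Sep 23, Sep 24, Sep 27, skipping weekends) reaches Monday, September 27, 2021.
The date termination becomes effective: 15 calendar days after September 27, 2021 is October 12, 2021.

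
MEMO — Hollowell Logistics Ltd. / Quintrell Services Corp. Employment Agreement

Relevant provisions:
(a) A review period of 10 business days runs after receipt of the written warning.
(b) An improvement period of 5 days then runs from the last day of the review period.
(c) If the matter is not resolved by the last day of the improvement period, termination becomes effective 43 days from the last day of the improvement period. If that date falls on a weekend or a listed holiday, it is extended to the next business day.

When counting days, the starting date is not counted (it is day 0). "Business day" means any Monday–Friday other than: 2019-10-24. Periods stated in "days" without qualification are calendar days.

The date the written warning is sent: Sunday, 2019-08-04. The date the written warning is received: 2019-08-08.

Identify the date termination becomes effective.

2019-10-09

The last day of the review period: counting 10 business days from Thursday, 2019-08-08 (Aug 9, Aug 12, Aug 13, Aug 14, Aug 15, Aug 16, Aug 19, Aug 20, Aug 21, Aug 22, skipping weekends) reaches Thursday, 2019-08-22.
The last day of the improvement period: 2019-08-22 + 5 days = 2019-08-27.
Adding 43 calendar days to 2019-08-27 gives 2019-10-09, which is the date termination becomes effective. 2019-10-09 is a Wednesday and is not a listed holiday, so no roll-forward applies.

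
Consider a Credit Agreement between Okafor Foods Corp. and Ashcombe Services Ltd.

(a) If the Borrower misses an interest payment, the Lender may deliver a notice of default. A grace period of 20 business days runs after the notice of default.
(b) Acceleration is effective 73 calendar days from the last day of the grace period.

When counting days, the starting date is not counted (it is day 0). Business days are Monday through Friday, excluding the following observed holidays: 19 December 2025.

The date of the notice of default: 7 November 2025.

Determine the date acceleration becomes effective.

The last day of the grace period: counting 20 business days from Friday, 7 November 2025 (Nov 10, Nov 11, Nov 12, Nov 13, …, Dec 3, Dec 4, Dec 5, skipping weekends) reaches Friday, 5 December 2025.
The date acceleration becomes effective: 73 calendar days after 5 December 2025 is 16 February 2026.

16 February 2026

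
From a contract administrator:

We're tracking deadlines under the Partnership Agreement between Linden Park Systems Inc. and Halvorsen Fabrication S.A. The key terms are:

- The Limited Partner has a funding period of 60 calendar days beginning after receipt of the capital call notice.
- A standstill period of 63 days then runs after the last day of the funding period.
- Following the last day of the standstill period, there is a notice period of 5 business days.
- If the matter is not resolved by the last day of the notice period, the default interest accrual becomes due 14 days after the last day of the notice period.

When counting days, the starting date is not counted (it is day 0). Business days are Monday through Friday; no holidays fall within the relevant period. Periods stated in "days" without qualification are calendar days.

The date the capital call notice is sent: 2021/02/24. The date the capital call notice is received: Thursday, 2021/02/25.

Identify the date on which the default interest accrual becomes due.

2021/07/19

The last day of the funding period: 60 calendar days after 2021/02/25 is 2021/04/26.
The last day of the standstill period: 63 calendar days after 2021/04/26 is 2021/06/28.
The last day of the notice period: 5 business days after Monday, 2021/06/28, skipping weekends — Jun 29, Jun 30, Jul 1, Jul 2, Jul 5 — lands on Monday, 2021/07/05.
The date on which the default interest accrual becomes due: 14 calendar days after 2021/07/05 is 2021/07/19.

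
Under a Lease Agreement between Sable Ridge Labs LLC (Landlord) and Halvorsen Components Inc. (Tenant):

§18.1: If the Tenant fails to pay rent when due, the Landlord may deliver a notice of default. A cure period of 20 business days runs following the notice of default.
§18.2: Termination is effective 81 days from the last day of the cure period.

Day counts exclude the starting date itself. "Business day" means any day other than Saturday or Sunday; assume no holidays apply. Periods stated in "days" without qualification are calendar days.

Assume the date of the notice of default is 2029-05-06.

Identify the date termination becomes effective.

The last day of the cure period: 20 business days after Sunday, 2029-05-06, skipping weekends — May 7, May 8, May 9, May 10, …, May 30, May 31, Jun 1 — lands on Friday, 2029-06-01.
The date termination becomes effective: 81 calendar days after 2029-06-01 is 2029-08-21.

2029-08-21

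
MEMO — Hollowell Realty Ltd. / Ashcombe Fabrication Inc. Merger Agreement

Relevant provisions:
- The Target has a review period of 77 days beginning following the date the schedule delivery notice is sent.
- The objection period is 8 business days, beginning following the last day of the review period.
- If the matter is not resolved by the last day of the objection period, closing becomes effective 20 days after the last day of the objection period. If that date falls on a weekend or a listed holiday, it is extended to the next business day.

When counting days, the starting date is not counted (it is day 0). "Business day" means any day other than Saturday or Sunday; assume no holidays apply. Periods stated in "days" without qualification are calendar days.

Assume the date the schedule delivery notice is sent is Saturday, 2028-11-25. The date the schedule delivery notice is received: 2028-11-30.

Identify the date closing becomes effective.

The last day of the review period: 2028-11-25 + 77 days = 2029-02-10.
From Saturday, 2029-02-10, 8 business days (Feb 12, Feb 13, Feb 14, Feb 15, Feb 16, Feb 19, Feb 20, Feb 21, skipping weekends) brings us to Wednesday, 2029-02-21, which is the last day of the objection period.
The date closing becomes effective: 2029-02-21 + 20 days = 2029-03-13. 2029-03-13 is a Tuesday, so no roll-forward applies.

2029-03-13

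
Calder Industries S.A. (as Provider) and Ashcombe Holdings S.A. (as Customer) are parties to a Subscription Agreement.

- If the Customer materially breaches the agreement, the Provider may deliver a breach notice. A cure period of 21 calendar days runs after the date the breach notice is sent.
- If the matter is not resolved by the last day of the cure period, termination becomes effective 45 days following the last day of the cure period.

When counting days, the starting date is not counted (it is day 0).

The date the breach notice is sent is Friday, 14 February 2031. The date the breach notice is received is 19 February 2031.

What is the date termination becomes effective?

21 April 2031

Adding 21 calendar days to 14 February 2031 gives 7 March 2031, which is the last day of the cure period.
The date termination becomes effective: 45 calendar days after 7 March 2031 is 21 April 2031.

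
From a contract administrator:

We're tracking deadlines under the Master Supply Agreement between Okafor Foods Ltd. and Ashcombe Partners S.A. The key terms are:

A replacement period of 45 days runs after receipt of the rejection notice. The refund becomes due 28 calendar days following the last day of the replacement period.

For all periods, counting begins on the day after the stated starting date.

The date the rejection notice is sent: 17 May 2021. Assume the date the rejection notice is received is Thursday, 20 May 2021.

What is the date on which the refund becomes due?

Adding 45 calendar days to 20 May 2021 gives 4 July 2021, which is the last day of the replacement period.
The date on which the refund becomes due: 28 calendar days after 4 July 2021 is 1 August 2021.

1 August 2021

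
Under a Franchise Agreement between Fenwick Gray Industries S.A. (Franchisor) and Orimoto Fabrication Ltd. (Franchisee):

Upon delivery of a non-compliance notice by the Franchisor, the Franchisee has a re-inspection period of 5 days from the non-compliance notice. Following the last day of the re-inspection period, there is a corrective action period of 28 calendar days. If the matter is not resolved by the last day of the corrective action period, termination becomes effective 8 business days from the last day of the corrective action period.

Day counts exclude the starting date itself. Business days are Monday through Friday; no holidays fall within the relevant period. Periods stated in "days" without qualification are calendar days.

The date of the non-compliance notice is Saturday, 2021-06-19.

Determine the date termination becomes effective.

The last day of the re-inspection period: 5 calendar days after 2021-06-19 is 2021-06-24.
Adding 28 calendar days to 2021-06-24 gives 2021-07-22, which is the last day of the corrective action period.
The date termination becomes effective: 8 business days after Thursday, 2021-07-22, skipping weekends — Jul 23, Jul 26, Jul 27, Jul 28, Jul 29, Jul 30, Aug 2, Aug 3 — lands on Tuesday, 2021-08-03.

2021-08-03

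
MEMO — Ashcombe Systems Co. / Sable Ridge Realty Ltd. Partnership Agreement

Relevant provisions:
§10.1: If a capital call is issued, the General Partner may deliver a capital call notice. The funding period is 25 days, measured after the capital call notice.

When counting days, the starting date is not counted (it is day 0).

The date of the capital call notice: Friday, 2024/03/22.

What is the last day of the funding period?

The last day of the funding period: 2024/03/22 + 25 days = 2024/04/16.

2024/04/16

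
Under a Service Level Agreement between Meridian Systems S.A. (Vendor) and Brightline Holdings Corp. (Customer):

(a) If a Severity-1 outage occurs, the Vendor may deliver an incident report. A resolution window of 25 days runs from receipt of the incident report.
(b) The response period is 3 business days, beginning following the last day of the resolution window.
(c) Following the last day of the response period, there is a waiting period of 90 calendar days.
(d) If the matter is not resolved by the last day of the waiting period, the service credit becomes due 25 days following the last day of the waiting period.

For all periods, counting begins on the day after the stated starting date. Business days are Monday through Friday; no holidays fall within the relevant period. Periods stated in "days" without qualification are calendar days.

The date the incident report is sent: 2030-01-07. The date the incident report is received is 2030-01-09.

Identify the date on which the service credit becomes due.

The last day of the resolution window: 25 calendar days after 2030-01-09 is 2030-02-03.
The last day of the response period: counting 3 business days from Sunday, 2030-02-03 (Feb 4, Feb 5, Feb 6, skipping weekends) reaches Wednesday, 2030-02-06.
Adding 90 calendar days to 2030-02-06 gives 2030-05-07, which is the last day of the waiting period.
The date on which the service credit becomes due: 2030-05-07 + 25 days = 2030-06-01.

2030-06-01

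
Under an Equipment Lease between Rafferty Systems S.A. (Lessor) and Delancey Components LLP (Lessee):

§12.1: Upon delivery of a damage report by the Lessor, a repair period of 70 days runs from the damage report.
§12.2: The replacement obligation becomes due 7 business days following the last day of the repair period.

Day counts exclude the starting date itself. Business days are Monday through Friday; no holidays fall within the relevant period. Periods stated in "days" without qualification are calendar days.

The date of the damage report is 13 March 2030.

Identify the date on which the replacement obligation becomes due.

The last day of the repair period: 13 March 2030 + 70 days = 22 May 2030.
The date on which the replacement obligation becomes due: 7 business days after Wednesday, 22 May 2030, skipping weekends — May 23, May 24, May 27, May 28, May 29, May 30, May 31 — lands on Friday, 31 May 2030.

31 May 2030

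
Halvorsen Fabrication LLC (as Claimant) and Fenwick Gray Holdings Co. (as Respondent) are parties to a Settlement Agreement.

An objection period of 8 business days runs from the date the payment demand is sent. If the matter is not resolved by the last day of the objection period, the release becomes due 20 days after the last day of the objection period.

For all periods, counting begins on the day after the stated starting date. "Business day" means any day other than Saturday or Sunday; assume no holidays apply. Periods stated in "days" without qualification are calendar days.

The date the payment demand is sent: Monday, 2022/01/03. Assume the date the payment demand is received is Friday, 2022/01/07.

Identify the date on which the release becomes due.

The last day of the objection period: 8 business days after Monday, 2022/01/03, skipping weekends — Jan 4, Jan 5, Jan 6, Jan 7, Jan 10, Jan 11, Jan 12, Jan 13 — lands on Thursday, 2022/01/13.
Adding 20 calendar days to 2022/01/13 gives 2022/02/02, which is the date on which the release becomes due.

2022/02/02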